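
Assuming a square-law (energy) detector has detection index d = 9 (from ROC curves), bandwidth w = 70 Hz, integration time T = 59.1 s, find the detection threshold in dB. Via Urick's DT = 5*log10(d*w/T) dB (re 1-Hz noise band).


DT = 5*log10(d*w/T) = 5*log10(9 * 70 / 59.1) = 5*log10(10.66) = 5.14

5.14 dB


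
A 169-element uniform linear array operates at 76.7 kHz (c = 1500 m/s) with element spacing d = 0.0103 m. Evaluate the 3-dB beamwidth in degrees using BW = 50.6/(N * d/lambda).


Step 1: lambda = 1500/76700 = 0.01956 m
Step 2: d/lambda = 0.0103/0.01956 = 0.5266
Step 3: BW = 50.6/(N * d/lambda) = 50.6/(169 * 0.5266) = 0.57

0.57 deg


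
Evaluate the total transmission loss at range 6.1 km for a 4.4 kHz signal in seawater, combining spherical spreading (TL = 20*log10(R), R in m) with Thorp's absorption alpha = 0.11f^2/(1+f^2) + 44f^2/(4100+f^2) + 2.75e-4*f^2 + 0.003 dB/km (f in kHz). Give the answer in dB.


77.66 dB


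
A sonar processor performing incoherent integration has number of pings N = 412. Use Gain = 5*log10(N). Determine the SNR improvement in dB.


13.07 dB


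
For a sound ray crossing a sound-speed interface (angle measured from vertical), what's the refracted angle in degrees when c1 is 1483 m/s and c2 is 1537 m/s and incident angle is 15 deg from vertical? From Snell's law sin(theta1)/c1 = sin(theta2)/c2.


sin(theta2) = (c2/c1)*sin(theta1) = (1537/1483)*sin(15 deg) = 0.26824
theta2 = arcsin(0.26824) = 15.56

15.56 deg


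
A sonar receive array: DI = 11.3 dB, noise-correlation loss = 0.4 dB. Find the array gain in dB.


10.9 dB


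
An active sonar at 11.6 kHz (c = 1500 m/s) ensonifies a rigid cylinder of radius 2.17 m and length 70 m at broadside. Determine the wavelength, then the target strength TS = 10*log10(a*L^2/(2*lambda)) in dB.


Step 1: lambda = c/f = 1500/11600 = 0.12931 m
Step 2: TS = 10*log10(a*L^2/(2*lambda)) = 10*log10(2.17*70^2/(2*0.12931)) = 46.14

46.14 dB


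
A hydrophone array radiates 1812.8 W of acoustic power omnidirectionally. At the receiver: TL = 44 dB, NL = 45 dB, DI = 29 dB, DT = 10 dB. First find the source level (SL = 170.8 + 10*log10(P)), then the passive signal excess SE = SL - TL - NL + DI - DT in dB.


Step 1: SL = 170.8 + 10*log10(1812.8) = 203.38 dB
Step 2: SE = SL - TL - NL + DI - DT = 203.38 - 44 - 45 + 29 - 10 = 133.38

133.38 dB


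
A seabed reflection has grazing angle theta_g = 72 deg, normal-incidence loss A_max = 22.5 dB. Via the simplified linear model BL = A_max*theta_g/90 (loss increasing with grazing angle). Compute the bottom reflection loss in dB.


BL = A_max * theta_g / 90 = 22.5 * 72 / 90 = 18.0

18.0 dB


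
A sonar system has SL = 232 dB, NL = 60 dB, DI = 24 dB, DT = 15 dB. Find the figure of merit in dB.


FOM = SL - NL + DI - DT = 232 - 60 + 24 - 15 = 181

181 dB


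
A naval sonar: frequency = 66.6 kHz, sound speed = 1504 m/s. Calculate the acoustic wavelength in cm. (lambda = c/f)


lambda = c/f = 1504 / 66600 = 0.0226 m = 2.26 cm

2.26 cm


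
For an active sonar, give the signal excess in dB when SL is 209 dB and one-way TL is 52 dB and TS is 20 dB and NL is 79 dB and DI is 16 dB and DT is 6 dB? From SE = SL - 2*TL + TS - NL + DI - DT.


SE = SL - 2*TL + TS - NL + DI - DT = 209 - 2*52 + (20) - 79 + 16 - 6 = 56

56 dB


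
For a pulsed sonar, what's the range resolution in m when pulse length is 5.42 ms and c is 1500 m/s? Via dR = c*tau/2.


dR = c*tau/2 = 1500 * 5.42e-3 / 2 = 4.065

4.065 m


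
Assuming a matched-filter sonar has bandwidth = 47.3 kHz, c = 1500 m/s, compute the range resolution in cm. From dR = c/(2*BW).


dR = c/(2*BW) = 1500 / (2 * 47.3e3) = 0.0159 m = 1.59 cm

1.59 cm


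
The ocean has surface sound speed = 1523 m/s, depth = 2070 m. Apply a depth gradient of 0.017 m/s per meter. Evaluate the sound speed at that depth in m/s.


c = 1523 + 0.017 * 2070 = 1558.19

1558.19 m/s


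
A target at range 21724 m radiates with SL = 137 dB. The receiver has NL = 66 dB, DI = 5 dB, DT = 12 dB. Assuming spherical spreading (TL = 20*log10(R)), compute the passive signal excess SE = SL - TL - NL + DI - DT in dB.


-22.74 dB


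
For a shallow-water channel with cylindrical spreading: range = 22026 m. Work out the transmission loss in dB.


TL = 10*log10(22026) = 43.43

43.43 dB


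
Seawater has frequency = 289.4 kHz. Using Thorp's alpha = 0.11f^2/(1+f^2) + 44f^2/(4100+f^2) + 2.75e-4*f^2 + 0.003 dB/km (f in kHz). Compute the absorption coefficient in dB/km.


f^2 = 83752.36
alpha = 0.11*83752.36/(1+83752.36) + 44*83752.36/(4100+83752.36) + 2.75e-4*83752.36 + 0.003 = 65.091

65.091 dB/km


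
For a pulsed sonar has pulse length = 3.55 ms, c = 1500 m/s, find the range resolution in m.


2.6625 m


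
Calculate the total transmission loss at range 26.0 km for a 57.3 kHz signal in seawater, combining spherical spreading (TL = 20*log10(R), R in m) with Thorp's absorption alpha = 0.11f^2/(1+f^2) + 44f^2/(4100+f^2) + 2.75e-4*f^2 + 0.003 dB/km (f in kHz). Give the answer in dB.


Step 1 (Thorp): alpha = 0.11*3283.29/(1+3283.29) + 44*3283.29/(4100+3283.29) + 2.75e-4*3283.29 + 0.003 = 20.5823 dB/km
Step 2: TL_spread = 20*log10(26000) = 88.3 dB
Step 3: TL_abs = alpha*R = 20.5823 * 26.0 = 535.14 dB
Step 4: TL_total = 88.3 + 535.14 = 623.44

623.44 dB


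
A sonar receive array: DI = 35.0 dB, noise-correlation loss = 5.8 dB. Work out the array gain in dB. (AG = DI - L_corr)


29.2 dB


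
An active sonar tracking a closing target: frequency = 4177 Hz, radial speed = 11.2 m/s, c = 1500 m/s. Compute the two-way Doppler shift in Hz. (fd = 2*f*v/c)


62.38 Hz


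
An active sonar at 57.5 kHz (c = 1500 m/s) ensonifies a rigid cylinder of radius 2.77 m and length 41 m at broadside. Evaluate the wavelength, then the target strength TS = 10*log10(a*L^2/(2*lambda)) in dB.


Step 1: lambda = c/f = 1500/57500 = 0.02609 m
Step 2: TS = 10*log10(a*L^2/(2*lambda)) = 10*log10(2.77*41^2/(2*0.02609)) = 49.51

49.51 dB


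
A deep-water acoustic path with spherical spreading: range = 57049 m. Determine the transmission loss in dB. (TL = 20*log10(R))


TL = 20*log10(57049) = 95.12

95.12 dB


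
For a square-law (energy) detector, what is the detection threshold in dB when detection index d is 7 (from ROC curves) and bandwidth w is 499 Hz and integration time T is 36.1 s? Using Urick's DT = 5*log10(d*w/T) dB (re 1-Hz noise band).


9.93 dB


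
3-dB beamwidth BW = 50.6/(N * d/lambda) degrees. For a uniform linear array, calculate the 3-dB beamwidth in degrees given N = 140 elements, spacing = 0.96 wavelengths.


BW = 50.6 / (140 * 0.96) = 50.6 / 134.4 = 0.38

0.38 deg


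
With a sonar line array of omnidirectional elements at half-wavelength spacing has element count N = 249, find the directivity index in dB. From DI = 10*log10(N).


23.96 dB


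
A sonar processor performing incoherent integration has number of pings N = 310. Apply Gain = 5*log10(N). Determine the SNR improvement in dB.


Gain = 5*log10(310) = 12.46

12.46 dB


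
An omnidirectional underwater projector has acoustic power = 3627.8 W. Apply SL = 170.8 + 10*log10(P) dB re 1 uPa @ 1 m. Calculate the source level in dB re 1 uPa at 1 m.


SL = 170.8 + 10*log10(3627.8) = 170.8 + 35.6 = 206.4

206.4 dB


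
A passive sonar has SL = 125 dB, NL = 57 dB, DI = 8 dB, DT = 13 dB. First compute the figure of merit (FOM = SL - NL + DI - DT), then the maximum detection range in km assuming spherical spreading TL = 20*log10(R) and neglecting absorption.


Step 1: FOM = SL - NL + DI - DT = 125 - 57 + 8 - 13 = 63 dB
Step 2: at max range FOM = TL = 20*log10(R), so R = 10^(63/20) = 1412.54 m = 1.41 km

1.41 km


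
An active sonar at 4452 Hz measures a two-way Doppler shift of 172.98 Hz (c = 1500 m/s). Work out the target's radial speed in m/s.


29.14 m/s


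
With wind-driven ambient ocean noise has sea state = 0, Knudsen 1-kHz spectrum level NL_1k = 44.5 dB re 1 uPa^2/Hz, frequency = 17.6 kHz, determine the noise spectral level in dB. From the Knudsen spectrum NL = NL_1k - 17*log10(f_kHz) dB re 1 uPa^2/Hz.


NL = NL_1k - 17*log10(f_kHz) = 44.5 - 17*log10(17.6) = 44.5 - (21.17) = 23.33

23.33 dB


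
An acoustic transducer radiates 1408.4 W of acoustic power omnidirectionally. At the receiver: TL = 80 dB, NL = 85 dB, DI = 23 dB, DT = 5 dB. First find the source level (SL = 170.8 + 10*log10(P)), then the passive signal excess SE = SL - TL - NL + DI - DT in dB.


Step 1: SL = 170.8 + 10*log10(1408.4) = 202.29 dB
Step 2: SE = SL - TL - NL + DI - DT = 202.29 - 80 - 85 + 23 - 5 = 55.29

55.29 dB


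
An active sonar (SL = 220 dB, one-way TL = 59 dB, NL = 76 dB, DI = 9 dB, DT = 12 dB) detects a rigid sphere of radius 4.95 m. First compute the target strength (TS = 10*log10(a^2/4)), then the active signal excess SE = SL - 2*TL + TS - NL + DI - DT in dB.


Step 1: TS = 10*log10(4.95^2/4) = 7.87 dB
Step 2: SE = SL - 2*TL + TS - NL + DI - DT = 220 - 2*59 + (7.87) - 76 + 9 - 12 = 30.87

30.87 dB


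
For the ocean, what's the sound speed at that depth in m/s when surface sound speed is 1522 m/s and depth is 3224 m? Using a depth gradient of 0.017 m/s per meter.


c = 1522 + 0.017 * 3224 = 1576.808

1576.808 m/s


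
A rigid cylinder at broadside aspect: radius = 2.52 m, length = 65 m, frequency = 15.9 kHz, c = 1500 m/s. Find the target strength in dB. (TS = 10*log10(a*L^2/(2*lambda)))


lambda = 1500/15900 = 0.09434 m
TS = 10*log10(2.52*65^2/(2*0.09434)) = 47.52

47.52 dB


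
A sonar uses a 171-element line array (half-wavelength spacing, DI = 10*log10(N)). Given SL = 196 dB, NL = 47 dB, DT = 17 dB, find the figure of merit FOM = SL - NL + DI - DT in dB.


Step 1: DI = 10*log10(171) = 22.33 dB
Step 2: FOM = SL - NL + DI - DT = 196 - 47 + 22.33 - 17 = 154.33

154.33 dB


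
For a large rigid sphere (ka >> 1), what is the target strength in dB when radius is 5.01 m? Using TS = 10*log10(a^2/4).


TS = 10*log10(5.01^2 / 4) = 10*log10(6.275025) = 7.98

7.98 dB


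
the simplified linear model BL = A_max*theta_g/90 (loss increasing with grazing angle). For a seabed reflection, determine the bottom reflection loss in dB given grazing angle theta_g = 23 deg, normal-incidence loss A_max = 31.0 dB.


BL = A_max * theta_g / 90 = 31.0 * 23 / 90 = 7.92

7.92 dB


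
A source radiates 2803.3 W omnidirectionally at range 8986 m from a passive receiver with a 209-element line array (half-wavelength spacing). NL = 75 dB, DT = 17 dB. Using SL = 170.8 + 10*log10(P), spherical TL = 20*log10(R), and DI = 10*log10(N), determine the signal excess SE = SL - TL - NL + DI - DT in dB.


57.41 dB


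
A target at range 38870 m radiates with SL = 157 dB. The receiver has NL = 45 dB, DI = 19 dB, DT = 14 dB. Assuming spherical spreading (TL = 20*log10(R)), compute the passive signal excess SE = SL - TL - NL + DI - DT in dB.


Step 1: TL = 20*log10(38870) = 91.79 dB
Step 2: SE = 157 - 91.79 - 45 + 19 - 14 = 25.21

25.21 dB


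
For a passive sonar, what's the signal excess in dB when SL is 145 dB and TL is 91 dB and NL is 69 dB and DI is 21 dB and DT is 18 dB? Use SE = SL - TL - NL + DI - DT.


-12 dB


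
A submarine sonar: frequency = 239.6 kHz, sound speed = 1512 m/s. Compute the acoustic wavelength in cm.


0.63 cm


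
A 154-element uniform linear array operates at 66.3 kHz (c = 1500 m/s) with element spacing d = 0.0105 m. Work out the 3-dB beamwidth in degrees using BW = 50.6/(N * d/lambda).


0.71 deg


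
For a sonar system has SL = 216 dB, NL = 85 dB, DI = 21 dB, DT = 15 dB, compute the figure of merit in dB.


137 dB


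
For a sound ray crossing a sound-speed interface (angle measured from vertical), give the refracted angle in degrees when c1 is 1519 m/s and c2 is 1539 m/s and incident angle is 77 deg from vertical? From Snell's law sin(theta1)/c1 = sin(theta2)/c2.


80.82 deg


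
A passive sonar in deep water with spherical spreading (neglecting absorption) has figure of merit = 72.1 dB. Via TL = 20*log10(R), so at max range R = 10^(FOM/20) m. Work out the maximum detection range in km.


At max range FOM = TL, so 20*log10(R) = 72.1
R = 10^(72.1/20) = 4027.17 m = 4.03 km

4.03 km


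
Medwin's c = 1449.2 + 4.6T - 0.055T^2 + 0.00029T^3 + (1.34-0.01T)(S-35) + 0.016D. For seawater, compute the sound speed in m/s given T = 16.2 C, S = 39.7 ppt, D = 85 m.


1517.42 m/s


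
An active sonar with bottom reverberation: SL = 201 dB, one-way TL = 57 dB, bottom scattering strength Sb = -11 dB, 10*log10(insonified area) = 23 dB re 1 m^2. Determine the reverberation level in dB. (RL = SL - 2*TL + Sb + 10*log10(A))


RL = SL - 2*TL + Sb + 10*log10(A) = 201 - 2*57 + (-11) + 23 = 99

99 dB


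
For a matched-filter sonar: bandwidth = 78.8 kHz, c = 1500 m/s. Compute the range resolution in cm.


dR = c/(2*BW) = 1500 / (2 * 78.8e3) = 0.0095 m = 0.95 cm

0.95 cm


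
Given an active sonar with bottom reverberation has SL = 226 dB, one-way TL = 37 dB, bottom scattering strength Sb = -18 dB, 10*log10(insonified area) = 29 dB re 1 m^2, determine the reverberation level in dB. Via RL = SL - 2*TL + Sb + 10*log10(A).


163 dB


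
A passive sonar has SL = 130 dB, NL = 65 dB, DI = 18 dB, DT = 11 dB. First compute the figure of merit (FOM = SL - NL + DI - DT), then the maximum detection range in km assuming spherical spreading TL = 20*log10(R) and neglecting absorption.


Step 1: FOM = SL - NL + DI - DT = 130 - 65 + 18 - 11 = 72 dB
Step 2: at max range FOM = TL = 20*log10(R), so R = 10^(72/20) = 3981.07 m = 3.98 km

3.98 km


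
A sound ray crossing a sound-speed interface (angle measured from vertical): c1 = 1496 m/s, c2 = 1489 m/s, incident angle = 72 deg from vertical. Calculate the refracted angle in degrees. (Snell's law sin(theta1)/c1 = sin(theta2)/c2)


sin(theta2) = (c2/c1)*sin(theta1) = (1489/1496)*sin(72 deg) = 0.94661
theta2 = arcsin(0.94661) = 71.19

71.19 deg


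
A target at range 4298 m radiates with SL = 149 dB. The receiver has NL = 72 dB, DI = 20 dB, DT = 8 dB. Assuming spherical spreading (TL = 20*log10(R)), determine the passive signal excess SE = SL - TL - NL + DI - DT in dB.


Step 1: TL = 20*log10(4298) = 72.67 dB
Step 2: SE = 149 - 72.67 - 72 + 20 - 8 = 16.33

16.33 dB


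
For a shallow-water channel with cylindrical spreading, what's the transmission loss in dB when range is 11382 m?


40.56 dB


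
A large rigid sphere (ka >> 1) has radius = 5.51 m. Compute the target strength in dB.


TS = 10*log10(5.51^2 / 4) = 10*log10(7.590025) = 8.8

8.8 dB


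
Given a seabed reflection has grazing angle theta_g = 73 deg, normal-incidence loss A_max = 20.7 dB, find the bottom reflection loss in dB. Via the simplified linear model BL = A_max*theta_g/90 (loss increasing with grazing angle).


16.79 dB


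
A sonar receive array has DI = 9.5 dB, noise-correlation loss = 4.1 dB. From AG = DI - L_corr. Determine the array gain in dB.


5.4 dB


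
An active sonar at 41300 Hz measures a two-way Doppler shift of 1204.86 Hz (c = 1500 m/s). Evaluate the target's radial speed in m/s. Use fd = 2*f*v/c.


From fd = 2*f*v/c, v = c*fd/(2*f) = 1500 * 1204.86 / (2*41300) = 21.88

21.88 m/s


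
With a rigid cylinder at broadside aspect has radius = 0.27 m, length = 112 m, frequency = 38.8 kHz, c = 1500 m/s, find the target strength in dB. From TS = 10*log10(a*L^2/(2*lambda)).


lambda = 1500/38800 = 0.03866 m
TS = 10*log10(0.27*112^2/(2*0.03866)) = 46.42

46.42 dB


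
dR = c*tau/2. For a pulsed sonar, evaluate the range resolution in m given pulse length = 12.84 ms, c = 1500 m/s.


dR = c*tau/2 = 1500 * 12.84e-3 / 2 = 9.63

9.63 m


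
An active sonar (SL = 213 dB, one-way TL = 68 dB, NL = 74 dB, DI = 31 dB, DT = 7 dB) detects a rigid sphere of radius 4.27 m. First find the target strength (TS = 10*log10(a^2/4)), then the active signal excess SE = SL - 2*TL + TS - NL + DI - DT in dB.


Step 1: TS = 10*log10(4.27^2/4) = 6.59 dB
Step 2: SE = SL - 2*TL + TS - NL + DI - DT = 213 - 2*68 + (6.59) - 74 + 31 - 7 = 33.59

33.59 dB


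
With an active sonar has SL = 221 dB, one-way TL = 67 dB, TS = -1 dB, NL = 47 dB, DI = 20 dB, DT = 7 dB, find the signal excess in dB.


SE = SL - 2*TL + TS - NL + DI - DT = 221 - 2*67 + (-1) - 47 + 20 - 7 = 52

52 dB


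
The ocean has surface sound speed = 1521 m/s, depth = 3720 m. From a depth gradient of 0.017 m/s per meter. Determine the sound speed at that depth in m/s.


c = 1521 + 0.017 * 3720 = 1584.24

1584.24 m/s


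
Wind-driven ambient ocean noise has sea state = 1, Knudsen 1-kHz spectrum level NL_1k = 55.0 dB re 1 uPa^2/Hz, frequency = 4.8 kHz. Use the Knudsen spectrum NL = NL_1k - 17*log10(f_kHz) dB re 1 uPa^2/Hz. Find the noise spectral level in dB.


NL = NL_1k - 17*log10(f_kHz) = 55.0 - 17*log10(4.8) = 55.0 - (11.58) = 43.42

43.42 dB


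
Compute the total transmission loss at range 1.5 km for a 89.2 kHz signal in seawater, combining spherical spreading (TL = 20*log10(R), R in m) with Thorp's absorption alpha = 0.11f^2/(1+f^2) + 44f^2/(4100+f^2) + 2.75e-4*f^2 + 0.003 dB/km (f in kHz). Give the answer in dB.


110.53 dB


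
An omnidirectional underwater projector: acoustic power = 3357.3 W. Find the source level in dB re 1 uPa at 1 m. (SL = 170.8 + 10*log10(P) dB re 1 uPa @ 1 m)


SL = 170.8 + 10*log10(3357.3) = 170.8 + 35.26 = 206.06

206.06 dB


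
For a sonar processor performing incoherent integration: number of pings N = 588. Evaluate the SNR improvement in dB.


Gain = 5*log10(588) = 13.85

13.85 dB


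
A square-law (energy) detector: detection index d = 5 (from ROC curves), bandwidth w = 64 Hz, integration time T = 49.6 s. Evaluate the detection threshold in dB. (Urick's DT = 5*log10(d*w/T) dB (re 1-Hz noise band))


4.05 dB


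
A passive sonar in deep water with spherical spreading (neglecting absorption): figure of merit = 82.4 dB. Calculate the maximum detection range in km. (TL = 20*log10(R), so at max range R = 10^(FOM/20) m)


At max range FOM = TL, so 20*log10(R) = 82.4
R = 10^(82.4/20) = 13182.57 m = 13.18 km

13.18 km


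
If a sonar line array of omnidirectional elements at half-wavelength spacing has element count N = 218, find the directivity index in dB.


23.38 dB


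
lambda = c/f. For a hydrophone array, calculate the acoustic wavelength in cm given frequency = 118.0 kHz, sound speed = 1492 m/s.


lambda = c/f = 1492 / 118000 = 0.0126 m = 1.26 cm

1.26 cm


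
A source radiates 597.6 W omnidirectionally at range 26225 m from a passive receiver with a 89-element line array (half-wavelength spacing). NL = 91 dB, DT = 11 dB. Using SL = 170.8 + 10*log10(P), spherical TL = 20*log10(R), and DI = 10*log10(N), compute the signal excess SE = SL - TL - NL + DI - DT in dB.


Step 1: SL = 170.8 + 10*log10(597.6) = 198.56 dB
Step 2: TL = 20*log10(26225) = 88.37 dB
Step 3: DI = 10*log10(89) = 19.49 dB
Step 4: SE = SL - TL - NL + DI - DT = 198.56 - 88.37 - 91 + 19.49 - 11 = 27.68

27.68 dB


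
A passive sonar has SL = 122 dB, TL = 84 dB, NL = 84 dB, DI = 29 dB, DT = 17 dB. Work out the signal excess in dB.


SE = SL - TL - NL + DI - DT = 122 - 84 - 84 + 29 - 17 = -34

-34 dB


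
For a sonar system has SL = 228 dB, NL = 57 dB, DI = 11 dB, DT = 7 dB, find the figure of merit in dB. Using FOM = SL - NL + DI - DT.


FOM = SL - NL + DI - DT = 228 - 57 + 11 - 7 = 175

175 dB


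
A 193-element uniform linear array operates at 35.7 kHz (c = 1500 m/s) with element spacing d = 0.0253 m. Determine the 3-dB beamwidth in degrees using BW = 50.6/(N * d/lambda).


0.44 deg


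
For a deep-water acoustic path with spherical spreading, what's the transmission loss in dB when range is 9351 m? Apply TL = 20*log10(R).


79.42 dB


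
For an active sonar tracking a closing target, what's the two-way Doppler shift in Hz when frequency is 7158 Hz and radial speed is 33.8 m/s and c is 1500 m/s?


fd = 2*f*v/c = 2 * 7158 * 33.8 / 1500 = 322.59

322.59 Hz


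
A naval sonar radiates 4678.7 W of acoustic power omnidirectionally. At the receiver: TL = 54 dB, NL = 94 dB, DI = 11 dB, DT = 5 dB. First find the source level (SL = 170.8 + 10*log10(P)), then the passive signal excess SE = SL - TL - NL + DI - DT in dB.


Step 1: SL = 170.8 + 10*log10(4678.7) = 207.5 dB
Step 2: SE = SL - TL - NL + DI - DT = 207.5 - 54 - 94 + 11 - 5 = 65.5

65.5 dB


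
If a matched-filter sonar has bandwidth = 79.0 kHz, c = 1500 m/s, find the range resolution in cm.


dR = c/(2*BW) = 1500 / (2 * 79.0e3) = 0.0095 m = 0.95 cm

0.95 cm


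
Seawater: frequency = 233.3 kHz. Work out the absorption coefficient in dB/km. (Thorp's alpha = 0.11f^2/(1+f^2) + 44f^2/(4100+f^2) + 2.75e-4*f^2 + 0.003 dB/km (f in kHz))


55.999 dB/km


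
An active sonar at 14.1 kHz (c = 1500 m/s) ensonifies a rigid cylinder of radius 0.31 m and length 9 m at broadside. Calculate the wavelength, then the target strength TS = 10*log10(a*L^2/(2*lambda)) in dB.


Step 1: lambda = c/f = 1500/14100 = 0.10638 m
Step 2: TS = 10*log10(a*L^2/(2*lambda)) = 10*log10(0.31*9^2/(2*0.10638)) = 20.72

20.72 dB


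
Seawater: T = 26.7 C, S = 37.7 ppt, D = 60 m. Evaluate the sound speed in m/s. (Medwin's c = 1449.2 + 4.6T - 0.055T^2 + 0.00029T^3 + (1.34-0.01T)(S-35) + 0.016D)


c = 1449.2 + 4.6*26.7 - 0.055*26.7^2 + 0.00029*26.7^3 + (1.34 - 0.01*26.7)*(37.7 - 35) + 0.016*60 = 1542.19

1542.19 m/s


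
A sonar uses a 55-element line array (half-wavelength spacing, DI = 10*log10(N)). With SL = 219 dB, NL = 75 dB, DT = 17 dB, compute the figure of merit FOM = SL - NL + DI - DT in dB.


Step 1: DI = 10*log10(55) = 17.4 dB
Step 2: FOM = SL - NL + DI - DT = 219 - 75 + 17.4 - 17 = 144.4

144.4 dB


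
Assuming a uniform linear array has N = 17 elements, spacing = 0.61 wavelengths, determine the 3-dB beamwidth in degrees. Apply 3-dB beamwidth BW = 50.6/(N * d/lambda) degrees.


BW = 50.6 / (17 * 0.61) = 50.6 / 10.37 = 4.88

4.88 deg


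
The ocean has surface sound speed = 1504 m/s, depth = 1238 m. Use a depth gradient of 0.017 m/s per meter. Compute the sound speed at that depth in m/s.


1525.046 m/s


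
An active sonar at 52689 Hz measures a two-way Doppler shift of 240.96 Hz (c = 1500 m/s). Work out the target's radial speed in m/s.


From fd = 2*f*v/c, v = c*fd/(2*f) = 1500 * 240.96 / (2*52689) = 3.43

3.43 m/s


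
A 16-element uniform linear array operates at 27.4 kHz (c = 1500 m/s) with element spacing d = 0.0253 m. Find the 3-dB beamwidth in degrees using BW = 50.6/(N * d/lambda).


Step 1: lambda = 1500/27400 = 0.05474 m
Step 2: d/lambda = 0.0253/0.05474 = 0.4622
Step 3: BW = 50.6/(N * d/lambda) = 50.6/(16 * 0.4622) = 6.84

6.84 deg


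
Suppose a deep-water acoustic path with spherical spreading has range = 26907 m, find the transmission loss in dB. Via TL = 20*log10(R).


88.6 dB


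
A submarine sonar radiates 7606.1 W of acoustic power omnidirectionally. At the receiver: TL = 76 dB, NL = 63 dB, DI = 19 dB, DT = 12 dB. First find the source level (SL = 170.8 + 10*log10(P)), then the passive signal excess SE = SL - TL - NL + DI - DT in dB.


Step 1: SL = 170.8 + 10*log10(7606.1) = 209.61 dB
Step 2: SE = SL - TL - NL + DI - DT = 209.61 - 76 - 63 + 19 - 12 = 77.61

77.61 dB


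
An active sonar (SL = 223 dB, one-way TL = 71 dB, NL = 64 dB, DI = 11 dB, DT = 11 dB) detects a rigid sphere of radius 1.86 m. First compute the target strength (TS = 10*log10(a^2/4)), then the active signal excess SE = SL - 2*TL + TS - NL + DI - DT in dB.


Step 1: TS = 10*log10(1.86^2/4) = -0.63 dB
Step 2: SE = SL - 2*TL + TS - NL + DI - DT = 223 - 2*71 + (-0.63) - 64 + 11 - 11 = 16.37

16.37 dB


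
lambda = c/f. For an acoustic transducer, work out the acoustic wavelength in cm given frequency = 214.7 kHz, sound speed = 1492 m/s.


lambda = c/f = 1492 / 214700 = 0.0069 m = 0.69 cm

0.69 cm


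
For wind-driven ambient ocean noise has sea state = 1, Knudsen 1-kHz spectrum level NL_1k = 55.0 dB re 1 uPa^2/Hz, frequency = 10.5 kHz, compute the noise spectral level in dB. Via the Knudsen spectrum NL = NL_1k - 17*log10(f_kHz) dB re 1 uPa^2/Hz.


NL = NL_1k - 17*log10(f_kHz) = 55.0 - 17*log10(10.5) = 55.0 - (17.36) = 37.64

37.64 dB


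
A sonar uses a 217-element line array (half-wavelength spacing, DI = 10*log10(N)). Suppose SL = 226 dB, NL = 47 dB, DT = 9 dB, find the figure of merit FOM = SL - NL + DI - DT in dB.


193.36 dB


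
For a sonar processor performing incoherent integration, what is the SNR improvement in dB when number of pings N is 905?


Gain = 5*log10(905) = 14.78

14.78 dB


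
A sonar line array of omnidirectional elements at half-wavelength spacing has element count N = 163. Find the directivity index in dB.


22.12 dB


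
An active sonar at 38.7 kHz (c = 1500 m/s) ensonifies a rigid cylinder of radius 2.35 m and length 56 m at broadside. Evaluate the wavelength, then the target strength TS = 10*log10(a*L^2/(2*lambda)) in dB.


Step 1: lambda = c/f = 1500/38700 = 0.03876 m
Step 2: TS = 10*log10(a*L^2/(2*lambda)) = 10*log10(2.35*56^2/(2*0.03876)) = 49.78

49.78 dB


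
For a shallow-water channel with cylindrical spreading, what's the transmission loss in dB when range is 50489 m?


TL = 10*log10(50489) = 47.03

47.03 dB


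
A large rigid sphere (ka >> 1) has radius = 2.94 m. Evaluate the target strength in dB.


3.35 dB


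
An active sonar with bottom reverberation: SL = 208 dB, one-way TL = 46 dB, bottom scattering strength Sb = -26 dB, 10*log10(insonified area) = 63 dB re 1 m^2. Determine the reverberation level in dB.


153 dB


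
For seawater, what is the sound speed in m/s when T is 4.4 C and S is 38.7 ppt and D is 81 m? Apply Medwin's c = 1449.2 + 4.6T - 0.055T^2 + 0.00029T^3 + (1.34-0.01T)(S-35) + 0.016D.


c = 1449.2 + 4.6*4.4 - 0.055*4.4^2 + 0.00029*4.4^3 + (1.34 - 0.01*4.4)*(38.7 - 35) + 0.016*81 = 1474.49

1474.49 m/s


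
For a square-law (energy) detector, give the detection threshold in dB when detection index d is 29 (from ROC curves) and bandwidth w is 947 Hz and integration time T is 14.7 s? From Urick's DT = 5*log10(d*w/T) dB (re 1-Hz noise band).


DT = 5*log10(d*w/T) = 5*log10(29 * 947 / 14.7) = 5*log10(1868.23) = 16.36

16.36 dB


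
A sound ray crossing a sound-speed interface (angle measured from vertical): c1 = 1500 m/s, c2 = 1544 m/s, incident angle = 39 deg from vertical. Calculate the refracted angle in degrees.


sin(theta2) = (c2/c1)*sin(theta1) = (1544/1500)*sin(39 deg) = 0.64778
theta2 = arcsin(0.64778) = 40.37

40.37 deg


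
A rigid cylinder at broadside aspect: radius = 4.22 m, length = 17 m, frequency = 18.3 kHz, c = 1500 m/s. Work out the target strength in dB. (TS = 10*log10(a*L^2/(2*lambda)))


lambda = 1500/18300 = 0.08197 m
TS = 10*log10(4.22*17^2/(2*0.08197)) = 38.72

38.72 dB


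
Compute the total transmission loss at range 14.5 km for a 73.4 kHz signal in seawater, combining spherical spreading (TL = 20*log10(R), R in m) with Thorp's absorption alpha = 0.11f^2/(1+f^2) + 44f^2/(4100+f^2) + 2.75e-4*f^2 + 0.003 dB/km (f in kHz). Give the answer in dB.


Step 1 (Thorp): alpha = 0.11*5387.56/(1+5387.56) + 44*5387.56/(4100+5387.56) + 2.75e-4*5387.56 + 0.003 = 26.5802 dB/km
Step 2: TL_spread = 20*log10(14500) = 83.23 dB
Step 3: TL_abs = alpha*R = 26.5802 * 14.5 = 385.41 dB
Step 4: TL_total = 83.23 + 385.41 = 468.64

468.64 dB


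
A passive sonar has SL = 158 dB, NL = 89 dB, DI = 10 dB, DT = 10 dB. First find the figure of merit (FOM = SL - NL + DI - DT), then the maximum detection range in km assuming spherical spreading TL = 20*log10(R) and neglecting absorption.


Step 1: FOM = SL - NL + DI - DT = 158 - 89 + 10 - 10 = 69 dB
Step 2: at max range FOM = TL = 20*log10(R), so R = 10^(69/20) = 2818.38 m = 2.82 km

2.82 km


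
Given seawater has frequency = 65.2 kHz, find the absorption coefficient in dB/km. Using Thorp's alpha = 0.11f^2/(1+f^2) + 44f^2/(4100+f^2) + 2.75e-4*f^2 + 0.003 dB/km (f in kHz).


23.68 dB/km


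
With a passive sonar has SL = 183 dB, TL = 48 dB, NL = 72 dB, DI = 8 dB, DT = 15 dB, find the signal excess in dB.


SE = SL - TL - NL + DI - DT = 183 - 48 - 72 + 8 - 15 = 56

56 dB


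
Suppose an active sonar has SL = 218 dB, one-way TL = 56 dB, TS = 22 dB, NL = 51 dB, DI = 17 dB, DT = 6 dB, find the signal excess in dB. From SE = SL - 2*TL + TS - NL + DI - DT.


SE = SL - 2*TL + TS - NL + DI - DT = 218 - 2*56 + (22) - 51 + 17 - 6 = 88

88 dB


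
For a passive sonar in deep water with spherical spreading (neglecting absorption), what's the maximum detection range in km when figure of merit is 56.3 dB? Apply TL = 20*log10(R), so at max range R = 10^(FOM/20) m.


0.65 km


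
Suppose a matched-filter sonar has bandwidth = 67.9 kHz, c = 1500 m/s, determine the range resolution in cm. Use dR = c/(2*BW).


dR = c/(2*BW) = 1500 / (2 * 67.9e3) = 0.011 m = 1.1 cm

1.1 cm


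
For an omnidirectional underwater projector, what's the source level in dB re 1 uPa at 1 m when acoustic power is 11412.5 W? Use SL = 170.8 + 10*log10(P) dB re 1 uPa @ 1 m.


SL = 170.8 + 10*log10(11412.5) = 170.8 + 40.57 = 211.37

211.37 dB


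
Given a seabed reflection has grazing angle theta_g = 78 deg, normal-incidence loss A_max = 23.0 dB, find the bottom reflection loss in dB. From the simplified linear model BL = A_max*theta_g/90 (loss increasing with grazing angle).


BL = A_max * theta_g / 90 = 23.0 * 78 / 90 = 19.93

19.93 dB


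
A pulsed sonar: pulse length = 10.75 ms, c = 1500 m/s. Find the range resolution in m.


8.0625 m


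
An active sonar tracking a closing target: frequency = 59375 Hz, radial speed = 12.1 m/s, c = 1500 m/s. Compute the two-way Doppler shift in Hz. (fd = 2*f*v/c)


fd = 2*f*v/c = 2 * 59375 * 12.1 / 1500 = 957.92

957.92 Hz


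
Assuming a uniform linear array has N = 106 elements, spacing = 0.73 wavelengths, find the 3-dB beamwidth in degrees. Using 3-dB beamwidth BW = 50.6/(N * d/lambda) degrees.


BW = 50.6 / (106 * 0.73) = 50.6 / 77.38 = 0.65

0.65 deg


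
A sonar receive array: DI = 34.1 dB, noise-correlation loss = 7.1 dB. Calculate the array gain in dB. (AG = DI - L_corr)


AG = DI - L_corr = 34.1 - 7.1 = 27.0

27.0 dB


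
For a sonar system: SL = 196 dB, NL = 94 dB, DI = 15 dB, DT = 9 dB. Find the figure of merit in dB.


FOM = SL - NL + DI - DT = 196 - 94 + 15 - 9 = 108

108 dB


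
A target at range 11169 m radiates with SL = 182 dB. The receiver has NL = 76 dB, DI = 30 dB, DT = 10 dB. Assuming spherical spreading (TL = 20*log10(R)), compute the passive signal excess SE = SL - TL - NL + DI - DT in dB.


45.04 dB


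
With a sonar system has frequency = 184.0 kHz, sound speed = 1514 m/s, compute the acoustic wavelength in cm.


lambda = c/f = 1514 / 184000 = 0.0082 m = 0.82 cm

0.82 cm


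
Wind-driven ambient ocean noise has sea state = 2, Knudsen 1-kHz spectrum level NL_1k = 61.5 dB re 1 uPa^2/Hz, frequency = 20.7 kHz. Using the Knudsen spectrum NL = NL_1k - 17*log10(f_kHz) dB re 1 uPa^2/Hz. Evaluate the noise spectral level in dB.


NL = NL_1k - 17*log10(f_kHz) = 61.5 - 17*log10(20.7) = 61.5 - (22.37) = 39.13

39.13 dB


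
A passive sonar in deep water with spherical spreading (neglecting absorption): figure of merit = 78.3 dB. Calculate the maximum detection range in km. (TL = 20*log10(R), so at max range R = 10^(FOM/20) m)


At max range FOM = TL, so 20*log10(R) = 78.3
R = 10^(78.3/20) = 8222.43 m = 8.22 km

8.22 km


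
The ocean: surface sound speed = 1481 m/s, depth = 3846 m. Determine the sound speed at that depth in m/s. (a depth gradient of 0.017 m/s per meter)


c = 1481 + 0.017 * 3846 = 1546.382

1546.382 m/s


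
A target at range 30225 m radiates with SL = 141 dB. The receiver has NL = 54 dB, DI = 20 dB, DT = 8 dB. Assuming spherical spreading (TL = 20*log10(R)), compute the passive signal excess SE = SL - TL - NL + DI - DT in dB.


Step 1: TL = 20*log10(30225) = 89.61 dB
Step 2: SE = 141 - 89.61 - 54 + 20 - 8 = 9.39

9.39 dB


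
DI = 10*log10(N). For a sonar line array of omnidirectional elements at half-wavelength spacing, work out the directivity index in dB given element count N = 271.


24.33 dB


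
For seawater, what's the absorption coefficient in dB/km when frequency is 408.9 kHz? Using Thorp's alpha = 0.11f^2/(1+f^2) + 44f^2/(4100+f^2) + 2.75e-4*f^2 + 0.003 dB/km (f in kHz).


f^2 = 167199.21
alpha = 0.11*167199.21/(1+167199.21) + 44*167199.21/(4100+167199.21) + 2.75e-4*167199.21 + 0.003 = 89.04

89.04 dB/km


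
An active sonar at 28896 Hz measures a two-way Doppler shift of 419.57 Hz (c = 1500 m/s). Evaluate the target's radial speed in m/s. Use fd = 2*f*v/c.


From fd = 2*f*v/c, v = c*fd/(2*f) = 1500 * 419.57 / (2*28896) = 10.89

10.89 m/s


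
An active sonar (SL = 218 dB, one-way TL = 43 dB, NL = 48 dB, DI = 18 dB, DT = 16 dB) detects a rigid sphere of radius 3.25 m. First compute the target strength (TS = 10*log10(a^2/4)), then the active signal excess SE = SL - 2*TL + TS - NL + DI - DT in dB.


Step 1: TS = 10*log10(3.25^2/4) = 4.22 dB
Step 2: SE = SL - 2*TL + TS - NL + DI - DT = 218 - 2*43 + (4.22) - 48 + 18 - 16 = 90.22

90.22 dB


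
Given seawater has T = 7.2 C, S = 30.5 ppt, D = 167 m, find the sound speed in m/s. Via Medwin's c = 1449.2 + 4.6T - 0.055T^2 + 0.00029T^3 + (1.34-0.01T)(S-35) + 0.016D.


1476.54 m/s


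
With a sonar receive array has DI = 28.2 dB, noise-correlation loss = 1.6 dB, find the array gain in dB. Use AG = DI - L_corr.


AG = DI - L_corr = 28.2 - 1.6 = 26.6

26.6 dB


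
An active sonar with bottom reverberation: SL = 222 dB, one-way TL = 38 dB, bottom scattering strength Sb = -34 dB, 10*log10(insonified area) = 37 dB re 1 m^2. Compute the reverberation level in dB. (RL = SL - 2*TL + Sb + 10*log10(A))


149 dB


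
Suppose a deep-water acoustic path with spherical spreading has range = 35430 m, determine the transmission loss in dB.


90.99 dB


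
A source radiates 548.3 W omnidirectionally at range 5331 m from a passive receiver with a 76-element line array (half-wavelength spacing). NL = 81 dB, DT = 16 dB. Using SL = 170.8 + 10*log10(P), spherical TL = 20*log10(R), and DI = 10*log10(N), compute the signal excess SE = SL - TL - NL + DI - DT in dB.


Step 1: SL = 170.8 + 10*log10(548.3) = 198.19 dB
Step 2: TL = 20*log10(5331) = 74.54 dB
Step 3: DI = 10*log10(76) = 18.81 dB
Step 4: SE = SL - TL - NL + DI - DT = 198.19 - 74.54 - 81 + 18.81 - 16 = 45.46

45.46 dB


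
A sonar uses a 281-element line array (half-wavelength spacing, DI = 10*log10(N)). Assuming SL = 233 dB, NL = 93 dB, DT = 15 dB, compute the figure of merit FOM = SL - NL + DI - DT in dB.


Step 1: DI = 10*log10(281) = 24.49 dB
Step 2: FOM = SL - NL + DI - DT = 233 - 93 + 24.49 - 15 = 149.49

149.49 dB


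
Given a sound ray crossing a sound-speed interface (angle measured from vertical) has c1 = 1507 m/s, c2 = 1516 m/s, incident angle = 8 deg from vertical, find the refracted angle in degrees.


sin(theta2) = (c2/c1)*sin(theta1) = (1516/1507)*sin(8 deg) = 0.14
theta2 = arcsin(0.14) = 8.05

8.05 deg


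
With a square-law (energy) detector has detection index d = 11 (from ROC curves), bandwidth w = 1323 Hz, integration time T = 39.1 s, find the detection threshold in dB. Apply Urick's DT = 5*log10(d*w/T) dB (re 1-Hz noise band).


DT = 5*log10(d*w/T) = 5*log10(11 * 1323 / 39.1) = 5*log10(372.2) = 12.85

12.85 dB


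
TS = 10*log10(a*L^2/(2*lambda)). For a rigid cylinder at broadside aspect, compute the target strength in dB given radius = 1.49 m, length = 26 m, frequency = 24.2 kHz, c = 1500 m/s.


39.1 dB


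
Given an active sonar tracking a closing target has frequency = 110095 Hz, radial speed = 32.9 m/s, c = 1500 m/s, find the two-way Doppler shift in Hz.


4829.5 Hz


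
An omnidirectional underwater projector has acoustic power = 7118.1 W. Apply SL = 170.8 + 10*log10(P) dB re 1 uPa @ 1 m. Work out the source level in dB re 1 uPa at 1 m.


SL = 170.8 + 10*log10(7118.1) = 170.8 + 38.52 = 209.32

209.32 dB


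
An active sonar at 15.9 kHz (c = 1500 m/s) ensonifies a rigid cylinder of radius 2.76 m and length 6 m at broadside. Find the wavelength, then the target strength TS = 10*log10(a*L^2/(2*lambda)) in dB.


Step 1: lambda = c/f = 1500/15900 = 0.09434 m
Step 2: TS = 10*log10(a*L^2/(2*lambda)) = 10*log10(2.76*6^2/(2*0.09434)) = 27.21

27.21 dB


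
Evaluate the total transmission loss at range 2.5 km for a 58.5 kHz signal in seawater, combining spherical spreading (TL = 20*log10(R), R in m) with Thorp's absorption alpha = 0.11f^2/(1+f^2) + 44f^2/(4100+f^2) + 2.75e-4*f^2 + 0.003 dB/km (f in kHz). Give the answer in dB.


120.64 dB


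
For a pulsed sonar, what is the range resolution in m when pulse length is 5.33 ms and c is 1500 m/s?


3.9975 m


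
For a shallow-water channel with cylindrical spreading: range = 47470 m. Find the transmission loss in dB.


TL = 10*log10(47470) = 46.76

46.76 dB


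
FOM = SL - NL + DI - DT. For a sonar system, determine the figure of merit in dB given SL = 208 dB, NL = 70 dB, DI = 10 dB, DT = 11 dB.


FOM = SL - NL + DI - DT = 208 - 70 + 10 - 11 = 137

137 dB


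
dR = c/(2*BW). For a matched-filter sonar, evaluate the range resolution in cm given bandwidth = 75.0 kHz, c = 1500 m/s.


dR = c/(2*BW) = 1500 / (2 * 75.0e3) = 0.01 m = 1.0 cm

1.0 cm


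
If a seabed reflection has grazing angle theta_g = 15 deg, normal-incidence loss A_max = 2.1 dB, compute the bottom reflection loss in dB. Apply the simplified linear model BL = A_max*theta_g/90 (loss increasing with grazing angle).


0.35 dB


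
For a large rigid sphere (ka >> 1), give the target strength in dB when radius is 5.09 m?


TS = 10*log10(5.09^2 / 4) = 10*log10(6.477025) = 8.11

8.11 dB


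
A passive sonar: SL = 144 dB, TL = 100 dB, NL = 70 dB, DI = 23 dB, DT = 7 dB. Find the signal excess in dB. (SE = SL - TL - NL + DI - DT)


-10 dB


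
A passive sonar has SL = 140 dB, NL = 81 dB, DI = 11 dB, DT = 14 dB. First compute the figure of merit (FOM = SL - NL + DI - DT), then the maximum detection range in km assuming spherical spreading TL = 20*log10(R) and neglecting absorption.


Step 1: FOM = SL - NL + DI - DT = 140 - 81 + 11 - 14 = 56 dB
Step 2: at max range FOM = TL = 20*log10(R), so R = 10^(56/20) = 630.96 m = 0.63 km

0.63 km


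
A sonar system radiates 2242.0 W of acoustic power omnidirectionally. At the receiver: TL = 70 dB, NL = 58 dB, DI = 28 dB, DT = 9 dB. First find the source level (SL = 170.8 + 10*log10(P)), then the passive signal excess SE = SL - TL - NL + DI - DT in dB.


Step 1: SL = 170.8 + 10*log10(2242.0) = 204.31 dB
Step 2: SE = SL - TL - NL + DI - DT = 204.31 - 70 - 58 + 28 - 9 = 95.31

95.31 dB


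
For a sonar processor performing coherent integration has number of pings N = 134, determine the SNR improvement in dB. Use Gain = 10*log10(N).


Gain = 10*log10(134) = 21.27

21.27 dB


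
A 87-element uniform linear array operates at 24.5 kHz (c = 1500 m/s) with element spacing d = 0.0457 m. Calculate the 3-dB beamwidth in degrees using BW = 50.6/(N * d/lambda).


Step 1: lambda = 1500/24500 = 0.06122 m
Step 2: d/lambda = 0.0457/0.06122 = 0.7465
Step 3: BW = 50.6/(N * d/lambda) = 50.6/(87 * 0.7465) = 0.78

0.78 deg


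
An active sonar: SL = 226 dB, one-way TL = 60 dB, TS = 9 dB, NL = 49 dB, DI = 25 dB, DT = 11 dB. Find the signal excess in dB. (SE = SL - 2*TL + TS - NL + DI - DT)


SE = SL - 2*TL + TS - NL + DI - DT = 226 - 2*60 + (9) - 49 + 25 - 11 = 80

80 dB


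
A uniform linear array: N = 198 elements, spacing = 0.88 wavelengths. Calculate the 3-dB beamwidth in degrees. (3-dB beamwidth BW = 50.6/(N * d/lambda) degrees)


BW = 50.6 / (198 * 0.88) = 50.6 / 174.24 = 0.29

0.29 deg
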